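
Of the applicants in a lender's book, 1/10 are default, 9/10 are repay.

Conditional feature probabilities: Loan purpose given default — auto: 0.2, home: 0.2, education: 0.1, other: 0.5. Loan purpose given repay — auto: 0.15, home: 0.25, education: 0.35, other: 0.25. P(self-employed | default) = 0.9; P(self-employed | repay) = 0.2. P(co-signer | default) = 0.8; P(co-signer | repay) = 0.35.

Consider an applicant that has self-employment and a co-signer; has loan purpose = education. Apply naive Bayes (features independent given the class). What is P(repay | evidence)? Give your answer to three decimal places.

default: 0.1 × 0.1 × 0.9 × 0.8 = 0.0072
repay: 0.9 × 0.35 × 0.2 × 0.35 = 0.02205
P(repay | x) = 0.02205 / 0.02925 ≈ 0.754

0.754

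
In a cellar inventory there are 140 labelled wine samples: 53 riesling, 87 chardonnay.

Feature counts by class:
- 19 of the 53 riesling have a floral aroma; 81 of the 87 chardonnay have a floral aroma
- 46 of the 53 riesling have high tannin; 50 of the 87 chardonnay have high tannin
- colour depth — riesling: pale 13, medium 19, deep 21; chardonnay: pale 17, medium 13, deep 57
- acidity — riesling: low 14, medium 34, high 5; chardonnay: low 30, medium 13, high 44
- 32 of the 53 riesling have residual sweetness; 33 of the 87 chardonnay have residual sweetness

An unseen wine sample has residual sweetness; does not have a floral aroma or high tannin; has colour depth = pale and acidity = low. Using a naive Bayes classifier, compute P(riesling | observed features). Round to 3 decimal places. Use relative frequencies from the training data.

riesling: (53/140) × (34/53) × (7/53) × (13/53) × (14/53) × (32/53) ≈ 0.00125478
chardonnay: (87/140) × (6/87) × (37/87) × (17/87) × (30/87) × (33/87) ≈ 0.000465835
P(riesling | x) = 0.00125478 / 0.001720615 ≈ 0.729

0.729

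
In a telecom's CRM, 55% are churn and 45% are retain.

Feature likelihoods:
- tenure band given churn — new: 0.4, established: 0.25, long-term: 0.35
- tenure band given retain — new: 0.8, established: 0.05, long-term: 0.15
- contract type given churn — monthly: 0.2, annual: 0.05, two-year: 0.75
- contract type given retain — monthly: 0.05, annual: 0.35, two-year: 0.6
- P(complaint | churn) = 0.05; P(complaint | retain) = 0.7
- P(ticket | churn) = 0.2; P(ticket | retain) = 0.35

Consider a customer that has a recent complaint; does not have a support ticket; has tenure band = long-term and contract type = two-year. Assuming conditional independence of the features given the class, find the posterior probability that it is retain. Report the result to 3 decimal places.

0.761

churn: 0.55 × 0.35 × 0.75 × 0.05 × (1−0.2) = 0.005775
retain: 0.45 × 0.15 × 0.6 × 0.7 × (1−0.35) = 0.0184275
P(retain | x) = 0.0184275 / 0.0242025 ≈ 0.761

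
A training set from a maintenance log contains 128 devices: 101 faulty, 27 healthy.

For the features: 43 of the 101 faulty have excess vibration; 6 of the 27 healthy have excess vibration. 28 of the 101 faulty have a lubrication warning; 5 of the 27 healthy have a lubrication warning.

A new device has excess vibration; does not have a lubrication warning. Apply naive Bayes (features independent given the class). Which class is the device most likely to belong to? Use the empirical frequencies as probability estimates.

faulty: (101/128) × (43/101) × (73/101) ≈ 0.242806
healthy: (27/128) × (6/27) × (22/27) ≈ 0.0381944
Highest score → faulty.

faulty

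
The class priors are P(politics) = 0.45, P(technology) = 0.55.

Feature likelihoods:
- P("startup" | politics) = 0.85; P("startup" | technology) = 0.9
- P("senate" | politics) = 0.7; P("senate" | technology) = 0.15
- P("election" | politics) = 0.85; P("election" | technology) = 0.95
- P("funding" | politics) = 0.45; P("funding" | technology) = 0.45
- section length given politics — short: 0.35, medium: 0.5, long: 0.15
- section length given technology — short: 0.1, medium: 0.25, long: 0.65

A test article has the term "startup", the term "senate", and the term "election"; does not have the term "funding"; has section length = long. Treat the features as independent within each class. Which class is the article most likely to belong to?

politics: 0.45 × 0.85 × 0.7 × 0.85 × (1−0.45) × 0.15 = 0.01877596875
technology: 0.55 × 0.9 × 0.15 × 0.95 × (1−0.45) × 0.65 = 0.02521715625
Highest score → technology.

technology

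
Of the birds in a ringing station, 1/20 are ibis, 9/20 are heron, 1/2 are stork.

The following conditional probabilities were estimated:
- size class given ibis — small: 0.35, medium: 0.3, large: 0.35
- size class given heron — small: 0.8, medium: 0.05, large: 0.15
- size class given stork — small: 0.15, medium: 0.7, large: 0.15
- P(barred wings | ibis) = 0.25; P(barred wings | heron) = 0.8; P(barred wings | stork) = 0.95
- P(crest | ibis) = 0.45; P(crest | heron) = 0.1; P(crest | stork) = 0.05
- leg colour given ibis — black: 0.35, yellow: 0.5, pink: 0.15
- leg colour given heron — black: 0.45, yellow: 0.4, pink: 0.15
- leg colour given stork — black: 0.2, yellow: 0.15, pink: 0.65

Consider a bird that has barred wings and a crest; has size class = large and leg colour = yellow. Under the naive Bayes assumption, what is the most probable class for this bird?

ibis: 0.05 × 0.35 × 0.25 × 0.45 × 0.5 = 0.000984375
heron: 0.45 × 0.15 × 0.8 × 0.1 × 0.4 = 0.00216
stork: 0.5 × 0.15 × 0.95 × 0.05 × 0.15 = 0.000534375
Highest score → heron.

heron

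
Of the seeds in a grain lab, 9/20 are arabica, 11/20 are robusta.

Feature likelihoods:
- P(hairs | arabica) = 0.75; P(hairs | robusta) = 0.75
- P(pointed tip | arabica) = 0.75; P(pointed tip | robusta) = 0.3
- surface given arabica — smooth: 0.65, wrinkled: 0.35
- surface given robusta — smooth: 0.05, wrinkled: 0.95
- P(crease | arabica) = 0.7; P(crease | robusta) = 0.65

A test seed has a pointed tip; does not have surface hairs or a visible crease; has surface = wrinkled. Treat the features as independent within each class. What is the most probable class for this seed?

robusta

arabica: 0.45 × (1−0.75) × 0.75 × 0.35 × (1−0.7) = 0.008859375
robusta: 0.55 × (1−0.75) × 0.3 × 0.95 × (1−0.65) = 0.013715625
Highest score → robusta.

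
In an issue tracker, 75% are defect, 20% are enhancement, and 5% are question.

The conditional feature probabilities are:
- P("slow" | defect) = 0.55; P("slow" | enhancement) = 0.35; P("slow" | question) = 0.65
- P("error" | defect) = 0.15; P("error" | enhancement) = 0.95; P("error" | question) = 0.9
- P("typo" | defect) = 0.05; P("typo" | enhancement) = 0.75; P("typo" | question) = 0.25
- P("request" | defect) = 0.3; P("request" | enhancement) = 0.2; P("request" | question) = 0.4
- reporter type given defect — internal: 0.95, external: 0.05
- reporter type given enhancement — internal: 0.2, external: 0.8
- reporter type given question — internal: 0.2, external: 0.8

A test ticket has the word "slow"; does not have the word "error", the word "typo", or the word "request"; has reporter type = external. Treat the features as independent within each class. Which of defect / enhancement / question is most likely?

defect

defect: 0.75 × 0.55 × (1−0.15) × (1−0.05) × (1−0.3) × 0.05 = 0.01165828125
enhancement: 0.2 × 0.35 × (1−0.95) × (1−0.75) × (1−0.2) × 0.8 = 0.00056
question: 0.05 × 0.65 × (1−0.9) × (1−0.25) × (1−0.4) × 0.8 = 0.00117
Highest score → defect.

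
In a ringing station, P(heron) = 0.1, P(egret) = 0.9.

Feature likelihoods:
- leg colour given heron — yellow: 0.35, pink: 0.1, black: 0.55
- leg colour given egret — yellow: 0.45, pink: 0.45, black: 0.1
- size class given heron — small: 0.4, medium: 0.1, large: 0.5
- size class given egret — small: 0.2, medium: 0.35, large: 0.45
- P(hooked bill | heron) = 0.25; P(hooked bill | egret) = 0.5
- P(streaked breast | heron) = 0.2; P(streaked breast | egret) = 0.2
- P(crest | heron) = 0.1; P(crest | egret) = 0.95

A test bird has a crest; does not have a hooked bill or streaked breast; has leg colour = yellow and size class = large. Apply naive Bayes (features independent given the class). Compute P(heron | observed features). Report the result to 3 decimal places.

0.015

heron: 0.1 × 0.35 × 0.5 × (1−0.25) × (1−0.2) × 0.1 = 0.00105
egret: 0.9 × 0.45 × 0.45 × (1−0.5) × (1−0.2) × 0.95 = 0.069255
P(heron | x) = 0.00105 / 0.070305 ≈ 0.015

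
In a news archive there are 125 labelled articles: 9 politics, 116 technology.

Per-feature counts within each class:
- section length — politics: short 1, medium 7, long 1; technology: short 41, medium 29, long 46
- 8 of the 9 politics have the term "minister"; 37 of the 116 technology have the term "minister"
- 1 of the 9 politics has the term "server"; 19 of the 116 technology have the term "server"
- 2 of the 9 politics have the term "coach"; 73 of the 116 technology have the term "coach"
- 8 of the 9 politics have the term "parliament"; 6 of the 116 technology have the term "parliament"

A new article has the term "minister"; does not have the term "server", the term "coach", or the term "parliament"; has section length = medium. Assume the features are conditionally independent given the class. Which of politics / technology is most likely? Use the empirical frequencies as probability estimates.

technology

politics: (9/125) × (7/9) × (8/9) × (8/9) × (7/9) × (1/9) ≈ 0.00382381
technology: (116/125) × (29/116) × (37/116) × (97/116) × (43/116) × (110/116) ≈ 0.0217516
Highest score → technology.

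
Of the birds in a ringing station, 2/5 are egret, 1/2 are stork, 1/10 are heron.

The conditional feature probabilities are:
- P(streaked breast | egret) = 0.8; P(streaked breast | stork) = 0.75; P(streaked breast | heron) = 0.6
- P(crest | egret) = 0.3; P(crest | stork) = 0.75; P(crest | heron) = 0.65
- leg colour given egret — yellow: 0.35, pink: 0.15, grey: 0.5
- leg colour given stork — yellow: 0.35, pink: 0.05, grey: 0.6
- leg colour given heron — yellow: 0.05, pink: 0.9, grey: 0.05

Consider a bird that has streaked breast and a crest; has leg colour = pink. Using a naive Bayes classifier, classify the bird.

heron

egret: 0.4 × 0.8 × 0.3 × 0.15 = 0.0144
stork: 0.5 × 0.75 × 0.75 × 0.05 = 0.0140625
heron: 0.1 × 0.6 × 0.65 × 0.9 = 0.0351
Highest score → heron.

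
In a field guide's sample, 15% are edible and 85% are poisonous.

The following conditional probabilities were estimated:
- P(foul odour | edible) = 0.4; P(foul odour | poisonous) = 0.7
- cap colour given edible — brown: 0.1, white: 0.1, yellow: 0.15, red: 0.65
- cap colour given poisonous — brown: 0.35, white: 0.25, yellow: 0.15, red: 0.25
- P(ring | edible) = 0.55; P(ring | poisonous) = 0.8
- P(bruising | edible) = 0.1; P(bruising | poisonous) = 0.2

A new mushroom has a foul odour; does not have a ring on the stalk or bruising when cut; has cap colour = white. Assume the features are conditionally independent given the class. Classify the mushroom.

poisonous

edible: 0.15 × 0.4 × 0.1 × (1−0.55) × (1−0.1) = 0.00243
poisonous: 0.85 × 0.7 × 0.25 × (1−0.8) × (1−0.2) = 0.0238
Highest score → poisonous.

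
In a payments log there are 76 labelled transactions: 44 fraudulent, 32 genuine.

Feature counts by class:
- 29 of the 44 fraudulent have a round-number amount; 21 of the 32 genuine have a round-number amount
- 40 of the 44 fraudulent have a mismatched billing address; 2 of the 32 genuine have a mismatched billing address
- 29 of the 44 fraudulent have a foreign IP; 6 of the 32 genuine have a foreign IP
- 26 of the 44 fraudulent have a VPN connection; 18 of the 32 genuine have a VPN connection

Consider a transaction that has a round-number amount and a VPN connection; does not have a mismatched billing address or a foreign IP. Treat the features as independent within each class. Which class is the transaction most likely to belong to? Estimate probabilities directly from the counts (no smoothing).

fraudulent: (44/76) × (29/44) × (4/44) × (15/44) × (26/44) ≈ 0.00698797
genuine: (32/76) × (21/32) × (30/32) × (26/32) × (18/32) ≈ 0.118392
Highest score → genuine.

genuine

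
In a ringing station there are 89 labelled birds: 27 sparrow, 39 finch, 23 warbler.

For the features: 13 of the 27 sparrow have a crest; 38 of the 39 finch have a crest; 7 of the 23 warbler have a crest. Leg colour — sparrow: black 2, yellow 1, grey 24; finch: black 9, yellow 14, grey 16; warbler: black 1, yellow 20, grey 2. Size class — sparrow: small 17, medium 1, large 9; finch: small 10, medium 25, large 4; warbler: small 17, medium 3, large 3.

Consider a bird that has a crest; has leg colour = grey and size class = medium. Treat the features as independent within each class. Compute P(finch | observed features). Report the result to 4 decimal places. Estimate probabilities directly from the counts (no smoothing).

sparrow: (27/89) × (13/27) × (24/27) × (1/27) ≈ 0.0048088
finch: (39/89) × (38/39) × (16/39) × (25/39) ≈ 0.112286
warbler: (23/89) × (7/23) × (2/23) × (3/23) ≈ 0.00089208
P(finch | x) = 0.112286 / 0.11798688 ≈ 0.9517

0.9517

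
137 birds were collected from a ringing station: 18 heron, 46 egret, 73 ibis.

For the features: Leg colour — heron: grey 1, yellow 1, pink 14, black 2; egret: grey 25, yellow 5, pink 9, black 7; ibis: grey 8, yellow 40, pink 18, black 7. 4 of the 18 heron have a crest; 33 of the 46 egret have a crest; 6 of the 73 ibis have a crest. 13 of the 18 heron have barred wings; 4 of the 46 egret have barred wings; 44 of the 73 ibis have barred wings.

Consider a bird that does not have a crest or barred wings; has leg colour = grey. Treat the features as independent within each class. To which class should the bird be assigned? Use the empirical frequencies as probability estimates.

heron: (18/137) × (1/18) × (14/18) × (5/18) ≈ 0.001577
egret: (46/137) × (25/46) × (13/46) × (42/46) ≈ 0.0470865
ibis: (73/137) × (8/73) × (67/73) × (29/73) ≈ 0.021291
Highest score → egret.

egret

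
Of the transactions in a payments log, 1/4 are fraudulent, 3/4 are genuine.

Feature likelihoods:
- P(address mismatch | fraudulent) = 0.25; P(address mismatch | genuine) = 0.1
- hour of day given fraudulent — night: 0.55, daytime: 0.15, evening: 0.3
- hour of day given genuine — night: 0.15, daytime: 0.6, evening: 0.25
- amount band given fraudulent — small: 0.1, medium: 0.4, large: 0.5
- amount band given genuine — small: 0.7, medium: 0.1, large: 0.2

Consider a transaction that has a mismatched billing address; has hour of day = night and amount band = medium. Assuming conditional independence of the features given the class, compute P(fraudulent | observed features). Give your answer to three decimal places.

0.924

fraudulent: 0.25 × 0.25 × 0.55 × 0.4 = 0.01375
genuine: 0.75 × 0.1 × 0.15 × 0.1 = 0.001125
P(fraudulent | x) = 0.01375 / 0.014875 ≈ 0.924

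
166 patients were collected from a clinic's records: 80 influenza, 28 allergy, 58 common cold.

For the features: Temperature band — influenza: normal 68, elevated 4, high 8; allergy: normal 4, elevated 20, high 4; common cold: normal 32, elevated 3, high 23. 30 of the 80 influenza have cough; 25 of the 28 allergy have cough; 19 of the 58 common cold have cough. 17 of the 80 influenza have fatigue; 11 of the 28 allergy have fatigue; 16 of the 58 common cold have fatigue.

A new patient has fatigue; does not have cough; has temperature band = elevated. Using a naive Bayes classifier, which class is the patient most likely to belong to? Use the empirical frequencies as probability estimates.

allergy

influenza: (80/166) × (4/80) × (50/80) × (17/80) ≈ 0.0032003
allergy: (28/166) × (20/28) × (3/28) × (11/28) ≈ 0.00507131
common cold: (58/166) × (3/58) × (39/58) × (16/58) ≈ 0.00335229
Highest score → allergy.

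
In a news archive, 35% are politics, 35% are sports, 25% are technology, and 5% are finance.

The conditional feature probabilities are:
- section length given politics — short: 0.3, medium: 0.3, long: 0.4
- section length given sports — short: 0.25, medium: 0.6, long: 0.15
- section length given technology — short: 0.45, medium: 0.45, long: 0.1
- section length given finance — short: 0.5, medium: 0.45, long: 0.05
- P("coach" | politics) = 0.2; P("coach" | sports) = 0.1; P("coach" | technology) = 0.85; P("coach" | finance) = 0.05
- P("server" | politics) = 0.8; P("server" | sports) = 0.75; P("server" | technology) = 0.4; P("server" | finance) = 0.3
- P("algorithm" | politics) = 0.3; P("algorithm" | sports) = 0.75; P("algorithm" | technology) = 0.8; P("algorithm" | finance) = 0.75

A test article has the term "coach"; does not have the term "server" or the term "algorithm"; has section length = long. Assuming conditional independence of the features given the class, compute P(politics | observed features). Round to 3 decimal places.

politics: 0.35 × 0.4 × 0.2 × (1−0.8) × (1−0.3) = 0.00392
sports: 0.35 × 0.15 × 0.1 × (1−0.75) × (1−0.75) = 0.000328125
technology: 0.25 × 0.1 × 0.85 × (1−0.4) × (1−0.8) = 0.00255
finance: 0.05 × 0.05 × 0.05 × (1−0.3) × (1−0.75) = 0.000021875
P(politics | x) = 0.00392 / 0.00682 ≈ 0.575

0.575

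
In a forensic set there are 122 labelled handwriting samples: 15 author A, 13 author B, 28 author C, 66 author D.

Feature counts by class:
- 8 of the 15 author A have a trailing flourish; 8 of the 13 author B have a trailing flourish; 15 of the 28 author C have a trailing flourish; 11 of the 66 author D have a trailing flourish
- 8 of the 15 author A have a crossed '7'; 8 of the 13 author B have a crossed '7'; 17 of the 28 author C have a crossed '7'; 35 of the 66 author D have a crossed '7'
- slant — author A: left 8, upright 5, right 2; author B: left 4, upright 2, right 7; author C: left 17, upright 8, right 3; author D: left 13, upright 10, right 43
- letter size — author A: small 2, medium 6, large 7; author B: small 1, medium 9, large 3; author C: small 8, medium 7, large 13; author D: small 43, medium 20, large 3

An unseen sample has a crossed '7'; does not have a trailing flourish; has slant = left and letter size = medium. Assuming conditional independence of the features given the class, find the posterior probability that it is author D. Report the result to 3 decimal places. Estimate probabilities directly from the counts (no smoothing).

0.396

author A: (15/122) × (7/15) × (8/15) × (8/15) × (6/15) ≈ 0.00652823
author B: (13/122) × (5/13) × (8/13) × (4/13) × (9/13) ≈ 0.00537245
author C: (28/122) × (13/28) × (17/28) × (17/28) × (7/28) ≈ 0.00981986
author D: (66/122) × (55/66) × (35/66) × (13/66) × (20/66) ≈ 0.0142696
P(author D | x) = 0.0142696 / 0.03599014 ≈ 0.396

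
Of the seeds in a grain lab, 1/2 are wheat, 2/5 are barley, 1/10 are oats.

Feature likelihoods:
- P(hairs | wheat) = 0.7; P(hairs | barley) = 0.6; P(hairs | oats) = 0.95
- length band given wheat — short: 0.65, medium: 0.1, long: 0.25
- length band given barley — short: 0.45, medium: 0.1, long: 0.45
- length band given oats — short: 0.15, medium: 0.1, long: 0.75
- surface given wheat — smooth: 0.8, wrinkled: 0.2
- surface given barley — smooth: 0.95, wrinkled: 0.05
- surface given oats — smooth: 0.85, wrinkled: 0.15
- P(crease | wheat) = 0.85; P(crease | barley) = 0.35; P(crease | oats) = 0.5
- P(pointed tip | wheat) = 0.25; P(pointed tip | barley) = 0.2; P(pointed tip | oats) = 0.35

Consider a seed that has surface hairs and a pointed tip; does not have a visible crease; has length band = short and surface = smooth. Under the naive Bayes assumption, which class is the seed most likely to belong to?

wheat: 0.5 × 0.7 × 0.65 × 0.8 × (1−0.85) × 0.25 = 0.006825
barley: 0.4 × 0.6 × 0.45 × 0.95 × (1−0.35) × 0.2 = 0.013338
oats: 0.1 × 0.95 × 0.15 × 0.85 × (1−0.5) × 0.35 = 0.0021196875
Highest score → barley.

barley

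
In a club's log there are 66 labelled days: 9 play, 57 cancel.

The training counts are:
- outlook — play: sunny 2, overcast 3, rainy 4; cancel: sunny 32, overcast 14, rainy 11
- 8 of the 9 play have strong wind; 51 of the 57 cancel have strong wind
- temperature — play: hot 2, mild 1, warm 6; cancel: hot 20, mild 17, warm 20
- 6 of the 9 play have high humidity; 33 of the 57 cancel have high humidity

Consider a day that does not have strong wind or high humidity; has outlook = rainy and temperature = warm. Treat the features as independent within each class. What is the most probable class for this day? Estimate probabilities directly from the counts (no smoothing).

cancel

play: (9/66) × (4/9) × (1/9) × (6/9) × (3/9) ≈ 0.00149645
cancel: (57/66) × (11/57) × (6/57) × (20/57) × (24/57) ≈ 0.00259189
Highest score → cancel.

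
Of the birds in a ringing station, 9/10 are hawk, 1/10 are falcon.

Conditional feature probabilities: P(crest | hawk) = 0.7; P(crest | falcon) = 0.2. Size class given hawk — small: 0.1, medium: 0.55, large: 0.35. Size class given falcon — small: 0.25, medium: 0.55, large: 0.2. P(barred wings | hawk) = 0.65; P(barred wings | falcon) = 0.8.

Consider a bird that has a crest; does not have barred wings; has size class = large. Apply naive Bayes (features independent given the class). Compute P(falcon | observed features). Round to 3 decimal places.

hawk: 0.9 × 0.7 × 0.35 × (1−0.65) = 0.077175
falcon: 0.1 × 0.2 × 0.2 × (1−0.8) = 0.0008
P(falcon | x) = 0.0008 / 0.077975 ≈ 0.010

0.010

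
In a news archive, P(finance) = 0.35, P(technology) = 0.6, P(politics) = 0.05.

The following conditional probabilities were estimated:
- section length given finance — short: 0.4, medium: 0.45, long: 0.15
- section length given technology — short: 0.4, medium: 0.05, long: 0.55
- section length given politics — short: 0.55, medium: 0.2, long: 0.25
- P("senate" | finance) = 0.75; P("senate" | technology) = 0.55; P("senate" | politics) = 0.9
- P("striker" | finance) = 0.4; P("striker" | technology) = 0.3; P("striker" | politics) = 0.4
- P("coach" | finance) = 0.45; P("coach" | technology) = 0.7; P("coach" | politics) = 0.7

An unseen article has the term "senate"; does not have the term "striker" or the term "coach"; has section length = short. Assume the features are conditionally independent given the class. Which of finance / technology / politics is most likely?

finance

finance: 0.35 × 0.4 × 0.75 × (1−0.4) × (1−0.45) = 0.03465
technology: 0.6 × 0.4 × 0.55 × (1−0.3) × (1−0.7) = 0.02772
politics: 0.05 × 0.55 × 0.9 × (1−0.4) × (1−0.7) = 0.004455
Highest score → finance.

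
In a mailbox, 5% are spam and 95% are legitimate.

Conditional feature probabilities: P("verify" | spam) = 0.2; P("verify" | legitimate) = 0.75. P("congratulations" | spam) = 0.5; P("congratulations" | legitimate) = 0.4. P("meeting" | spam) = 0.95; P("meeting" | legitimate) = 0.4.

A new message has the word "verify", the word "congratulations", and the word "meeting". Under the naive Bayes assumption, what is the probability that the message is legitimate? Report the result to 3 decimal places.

0.960

spam: 0.05 × 0.2 × 0.5 × 0.95 = 0.00475
legitimate: 0.95 × 0.75 × 0.4 × 0.4 = 0.114
P(legitimate | x) = 0.114 / 0.11875 ≈ 0.960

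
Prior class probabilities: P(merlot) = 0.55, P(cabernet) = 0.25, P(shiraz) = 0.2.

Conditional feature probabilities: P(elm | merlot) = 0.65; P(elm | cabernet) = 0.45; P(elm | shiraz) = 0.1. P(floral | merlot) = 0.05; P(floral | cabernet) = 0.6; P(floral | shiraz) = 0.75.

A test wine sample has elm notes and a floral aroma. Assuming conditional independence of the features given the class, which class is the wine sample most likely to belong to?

cabernet

merlot: 0.55 × 0.65 × 0.05 = 0.017875
cabernet: 0.25 × 0.45 × 0.6 = 0.0675
shiraz: 0.2 × 0.1 × 0.75 = 0.015
Highest score → cabernet.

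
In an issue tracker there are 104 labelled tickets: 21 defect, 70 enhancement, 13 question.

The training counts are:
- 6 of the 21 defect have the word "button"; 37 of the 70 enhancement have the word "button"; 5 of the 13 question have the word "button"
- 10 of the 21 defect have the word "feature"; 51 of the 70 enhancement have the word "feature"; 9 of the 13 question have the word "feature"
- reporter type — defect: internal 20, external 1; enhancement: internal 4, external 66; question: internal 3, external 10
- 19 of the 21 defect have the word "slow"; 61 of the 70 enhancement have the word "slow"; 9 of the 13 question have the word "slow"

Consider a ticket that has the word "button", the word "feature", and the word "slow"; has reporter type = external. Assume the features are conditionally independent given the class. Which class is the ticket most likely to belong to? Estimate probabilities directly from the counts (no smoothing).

enhancement

defect: (21/104) × (6/21) × (10/21) × (1/21) × (19/21) ≈ 0.00118362
enhancement: (70/104) × (37/70) × (51/70) × (66/70) × (61/70) ≈ 0.21297
question: (13/104) × (5/13) × (9/13) × (10/13) × (9/13) ≈ 0.0177252
Highest score → enhancement.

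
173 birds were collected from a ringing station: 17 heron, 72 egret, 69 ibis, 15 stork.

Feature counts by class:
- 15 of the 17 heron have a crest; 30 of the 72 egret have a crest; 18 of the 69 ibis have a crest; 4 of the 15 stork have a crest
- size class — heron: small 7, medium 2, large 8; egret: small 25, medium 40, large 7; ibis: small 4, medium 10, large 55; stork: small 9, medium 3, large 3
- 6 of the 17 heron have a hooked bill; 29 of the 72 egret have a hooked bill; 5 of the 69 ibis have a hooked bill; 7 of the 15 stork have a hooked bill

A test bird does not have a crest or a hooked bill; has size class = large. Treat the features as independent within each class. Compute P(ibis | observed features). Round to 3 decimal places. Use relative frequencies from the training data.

0.899

heron: (17/173) × (2/17) × (8/17) × (11/17) ≈ 0.00352021
egret: (72/173) × (42/72) × (7/72) × (43/72) ≈ 0.0140963
ibis: (69/173) × (51/69) × (55/69) × (64/69) ≈ 0.217956
stork: (15/173) × (11/15) × (3/15) × (8/15) ≈ 0.00678227
P(ibis | x) = 0.217956 / 0.24235478 ≈ 0.899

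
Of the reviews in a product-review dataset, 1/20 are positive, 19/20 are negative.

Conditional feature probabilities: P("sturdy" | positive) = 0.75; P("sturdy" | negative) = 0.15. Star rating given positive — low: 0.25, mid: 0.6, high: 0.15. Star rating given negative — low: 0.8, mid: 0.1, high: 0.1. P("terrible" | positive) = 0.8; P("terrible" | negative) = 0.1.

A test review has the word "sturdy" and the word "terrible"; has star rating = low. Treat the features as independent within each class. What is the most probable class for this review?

positive: 0.05 × 0.75 × 0.25 × 0.8 = 0.0075
negative: 0.95 × 0.15 × 0.8 × 0.1 = 0.0114
Highest score → negative.

negative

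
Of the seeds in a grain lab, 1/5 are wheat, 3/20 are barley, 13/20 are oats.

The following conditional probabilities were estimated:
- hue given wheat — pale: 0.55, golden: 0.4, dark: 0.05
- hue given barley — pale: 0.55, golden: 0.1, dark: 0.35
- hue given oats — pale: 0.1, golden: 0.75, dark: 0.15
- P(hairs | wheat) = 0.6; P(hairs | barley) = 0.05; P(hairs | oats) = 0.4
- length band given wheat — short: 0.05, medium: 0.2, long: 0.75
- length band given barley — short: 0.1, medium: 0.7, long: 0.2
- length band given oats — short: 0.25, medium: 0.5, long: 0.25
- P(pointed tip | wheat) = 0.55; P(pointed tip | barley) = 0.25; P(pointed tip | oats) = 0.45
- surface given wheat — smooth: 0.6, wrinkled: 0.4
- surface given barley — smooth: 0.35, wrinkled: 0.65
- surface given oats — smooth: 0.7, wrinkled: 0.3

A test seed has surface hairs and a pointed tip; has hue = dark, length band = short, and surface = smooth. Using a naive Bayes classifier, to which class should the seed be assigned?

oats

wheat: 0.2 × 0.05 × 0.6 × 0.05 × 0.55 × 0.6 = 0.000099
barley: 0.15 × 0.35 × 0.05 × 0.1 × 0.25 × 0.35 = 0.00002296875
oats: 0.65 × 0.15 × 0.4 × 0.25 × 0.45 × 0.7 = 0.00307125
Highest score → oats.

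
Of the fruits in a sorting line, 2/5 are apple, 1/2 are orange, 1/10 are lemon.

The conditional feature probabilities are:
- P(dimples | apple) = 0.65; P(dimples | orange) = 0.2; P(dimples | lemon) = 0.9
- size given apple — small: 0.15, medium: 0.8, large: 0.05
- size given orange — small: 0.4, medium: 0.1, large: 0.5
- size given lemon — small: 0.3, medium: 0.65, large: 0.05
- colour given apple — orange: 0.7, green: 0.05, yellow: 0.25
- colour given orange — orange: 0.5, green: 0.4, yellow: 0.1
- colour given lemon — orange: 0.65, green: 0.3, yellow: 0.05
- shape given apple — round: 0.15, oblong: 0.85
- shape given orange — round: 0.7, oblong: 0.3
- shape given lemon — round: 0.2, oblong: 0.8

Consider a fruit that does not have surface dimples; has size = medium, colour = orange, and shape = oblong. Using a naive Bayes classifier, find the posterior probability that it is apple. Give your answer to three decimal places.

apple: 0.4 × (1−0.65) × 0.8 × 0.7 × 0.85 = 0.06664
orange: 0.5 × (1−0.2) × 0.1 × 0.5 × 0.3 = 0.006
lemon: 0.1 × (1−0.9) × 0.65 × 0.65 × 0.8 = 0.00338
P(apple | x) = 0.06664 / 0.07602 ≈ 0.877

0.877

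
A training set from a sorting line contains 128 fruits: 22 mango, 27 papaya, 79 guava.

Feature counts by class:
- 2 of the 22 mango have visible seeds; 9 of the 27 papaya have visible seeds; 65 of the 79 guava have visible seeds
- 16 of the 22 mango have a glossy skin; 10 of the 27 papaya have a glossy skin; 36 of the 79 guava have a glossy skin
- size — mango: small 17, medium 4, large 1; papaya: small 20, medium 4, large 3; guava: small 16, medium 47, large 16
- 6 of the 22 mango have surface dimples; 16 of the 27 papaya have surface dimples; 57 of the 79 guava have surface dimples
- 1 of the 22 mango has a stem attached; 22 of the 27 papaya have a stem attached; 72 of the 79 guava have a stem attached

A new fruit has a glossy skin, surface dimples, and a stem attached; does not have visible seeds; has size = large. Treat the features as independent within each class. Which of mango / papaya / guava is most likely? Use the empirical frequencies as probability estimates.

guava

mango: (22/128) × (20/22) × (16/22) × (1/22) × (6/22) × (1/22) ≈ 0.0000640325
papaya: (27/128) × (18/27) × (10/27) × (3/27) × (16/27) × (22/27) ≈ 0.00279429
guava: (79/128) × (14/79) × (36/79) × (16/79) × (57/79) × (72/79) ≈ 0.00663803
Highest score → guava.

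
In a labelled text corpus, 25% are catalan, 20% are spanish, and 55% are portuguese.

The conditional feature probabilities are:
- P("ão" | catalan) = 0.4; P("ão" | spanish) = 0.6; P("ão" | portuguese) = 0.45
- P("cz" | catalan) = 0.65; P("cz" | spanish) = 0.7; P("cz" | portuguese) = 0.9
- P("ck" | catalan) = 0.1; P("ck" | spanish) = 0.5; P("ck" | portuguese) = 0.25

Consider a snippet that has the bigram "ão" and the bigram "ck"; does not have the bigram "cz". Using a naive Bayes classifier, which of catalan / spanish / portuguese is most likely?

spanish

catalan: 0.25 × 0.4 × (1−0.65) × 0.1 = 0.0035
spanish: 0.2 × 0.6 × (1−0.7) × 0.5 = 0.018
portuguese: 0.55 × 0.45 × (1−0.9) × 0.25 = 0.0061875
Highest score → spanish.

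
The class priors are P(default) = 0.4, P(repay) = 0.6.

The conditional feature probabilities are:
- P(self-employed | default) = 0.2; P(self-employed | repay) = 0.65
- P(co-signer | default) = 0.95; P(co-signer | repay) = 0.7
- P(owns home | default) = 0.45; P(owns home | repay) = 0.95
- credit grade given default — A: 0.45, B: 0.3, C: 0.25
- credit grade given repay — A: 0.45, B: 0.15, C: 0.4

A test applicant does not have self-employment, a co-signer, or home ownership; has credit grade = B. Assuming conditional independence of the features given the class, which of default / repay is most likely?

default: 0.4 × (1−0.2) × (1−0.95) × (1−0.45) × 0.3 = 0.00264
repay: 0.6 × (1−0.65) × (1−0.7) × (1−0.95) × 0.15 = 0.0004725
Highest score → default.

default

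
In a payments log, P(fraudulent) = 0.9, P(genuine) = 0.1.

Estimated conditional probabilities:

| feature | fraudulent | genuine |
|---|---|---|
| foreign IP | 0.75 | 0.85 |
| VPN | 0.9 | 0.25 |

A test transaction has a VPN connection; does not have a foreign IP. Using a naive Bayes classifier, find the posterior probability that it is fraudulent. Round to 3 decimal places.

0.982

fraudulent: 0.9 × (1−0.75) × 0.9 = 0.2025
genuine: 0.1 × (1−0.85) × 0.25 = 0.00375
P(fraudulent | x) = 0.2025 / 0.20625 ≈ 0.982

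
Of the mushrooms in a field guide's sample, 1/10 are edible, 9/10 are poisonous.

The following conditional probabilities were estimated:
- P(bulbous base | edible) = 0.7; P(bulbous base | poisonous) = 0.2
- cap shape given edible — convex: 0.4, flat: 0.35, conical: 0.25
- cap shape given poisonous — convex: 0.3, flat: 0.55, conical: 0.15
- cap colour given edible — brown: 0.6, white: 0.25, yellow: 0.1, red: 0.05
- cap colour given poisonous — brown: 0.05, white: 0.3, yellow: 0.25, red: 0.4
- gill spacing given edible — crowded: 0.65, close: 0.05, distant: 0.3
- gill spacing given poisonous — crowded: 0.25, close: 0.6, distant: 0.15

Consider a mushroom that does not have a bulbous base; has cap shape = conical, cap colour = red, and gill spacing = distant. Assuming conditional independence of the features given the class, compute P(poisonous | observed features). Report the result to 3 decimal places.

edible: 0.1 × (1−0.7) × 0.25 × 0.05 × 0.3 = 0.0001125
poisonous: 0.9 × (1−0.2) × 0.15 × 0.4 × 0.15 = 0.00648
P(poisonous | x) = 0.00648 / 0.0065925 ≈ 0.983

0.983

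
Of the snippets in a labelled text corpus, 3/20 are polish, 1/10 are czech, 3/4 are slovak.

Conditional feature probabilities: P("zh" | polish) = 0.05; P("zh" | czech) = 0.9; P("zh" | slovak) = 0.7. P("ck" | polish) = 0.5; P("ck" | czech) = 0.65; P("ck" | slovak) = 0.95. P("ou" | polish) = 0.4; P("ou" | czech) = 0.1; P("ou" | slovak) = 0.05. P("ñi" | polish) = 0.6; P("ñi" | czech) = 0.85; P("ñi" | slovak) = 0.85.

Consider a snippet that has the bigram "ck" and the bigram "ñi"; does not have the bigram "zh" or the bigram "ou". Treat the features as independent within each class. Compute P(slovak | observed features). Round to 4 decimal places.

0.8493

polish: 0.15 × (1−0.05) × 0.5 × (1−0.4) × 0.6 = 0.02565
czech: 0.1 × (1−0.9) × 0.65 × (1−0.1) × 0.85 = 0.0049725
slovak: 0.75 × (1−0.7) × 0.95 × (1−0.05) × 0.85 = 0.172603125
P(slovak | x) = 0.172603125 / 0.203225625 ≈ 0.8493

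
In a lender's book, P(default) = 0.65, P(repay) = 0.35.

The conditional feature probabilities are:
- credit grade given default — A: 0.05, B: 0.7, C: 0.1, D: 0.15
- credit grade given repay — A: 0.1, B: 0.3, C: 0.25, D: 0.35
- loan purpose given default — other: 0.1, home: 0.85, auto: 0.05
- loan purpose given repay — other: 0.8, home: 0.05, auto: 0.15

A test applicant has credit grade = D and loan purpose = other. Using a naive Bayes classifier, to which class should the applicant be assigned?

default: 0.65 × 0.15 × 0.1 = 0.00975
repay: 0.35 × 0.35 × 0.8 = 0.098
Highest score → repay.

repay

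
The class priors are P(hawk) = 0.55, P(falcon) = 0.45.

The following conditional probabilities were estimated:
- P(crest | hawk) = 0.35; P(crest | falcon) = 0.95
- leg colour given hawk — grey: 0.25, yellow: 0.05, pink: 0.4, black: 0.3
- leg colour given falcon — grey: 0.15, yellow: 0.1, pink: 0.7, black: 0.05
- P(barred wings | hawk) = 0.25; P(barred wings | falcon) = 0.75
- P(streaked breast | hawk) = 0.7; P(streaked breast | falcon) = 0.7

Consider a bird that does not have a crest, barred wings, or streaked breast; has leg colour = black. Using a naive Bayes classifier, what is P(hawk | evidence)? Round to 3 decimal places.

hawk: 0.55 × (1−0.35) × 0.3 × (1−0.25) × (1−0.7) = 0.02413125
falcon: 0.45 × (1−0.95) × 0.05 × (1−0.75) × (1−0.7) = 0.000084375
P(hawk | x) = 0.02413125 / 0.024215625 ≈ 0.997

0.997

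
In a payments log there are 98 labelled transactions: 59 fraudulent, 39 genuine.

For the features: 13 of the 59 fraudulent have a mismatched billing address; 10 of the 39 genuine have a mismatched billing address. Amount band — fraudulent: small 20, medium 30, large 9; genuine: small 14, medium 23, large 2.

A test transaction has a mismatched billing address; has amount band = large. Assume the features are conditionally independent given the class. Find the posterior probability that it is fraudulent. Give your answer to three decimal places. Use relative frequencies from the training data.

0.795

fraudulent: (59/98) × (13/59) × (9/59) ≈ 0.0202352
genuine: (39/98) × (10/39) × (2/39) ≈ 0.00523286
P(fraudulent | x) = 0.0202352 / 0.02546806 ≈ 0.795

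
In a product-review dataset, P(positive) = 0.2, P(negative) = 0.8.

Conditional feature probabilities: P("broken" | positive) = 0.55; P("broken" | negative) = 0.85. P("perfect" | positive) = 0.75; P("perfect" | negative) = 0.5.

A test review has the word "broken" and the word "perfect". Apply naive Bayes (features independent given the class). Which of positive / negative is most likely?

negative

positive: 0.2 × 0.55 × 0.75 = 0.0825
negative: 0.8 × 0.85 × 0.5 = 0.34
Highest score → negative.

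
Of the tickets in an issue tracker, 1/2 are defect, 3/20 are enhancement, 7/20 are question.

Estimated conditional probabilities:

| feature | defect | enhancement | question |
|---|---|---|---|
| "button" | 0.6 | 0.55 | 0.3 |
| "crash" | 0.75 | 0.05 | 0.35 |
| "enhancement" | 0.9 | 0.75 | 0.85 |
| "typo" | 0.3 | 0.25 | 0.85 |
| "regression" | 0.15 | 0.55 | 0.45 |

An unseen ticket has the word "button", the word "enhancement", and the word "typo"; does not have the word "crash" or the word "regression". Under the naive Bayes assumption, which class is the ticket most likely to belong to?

defect: 0.5 × 0.6 × (1−0.75) × 0.9 × 0.3 × (1−0.15) = 0.0172125
enhancement: 0.15 × 0.55 × (1−0.05) × 0.75 × 0.25 × (1−0.55) = 0.006612890625
question: 0.35 × 0.3 × (1−0.35) × 0.85 × 0.85 × (1−0.45) = 0.02712084375
Highest score → question.

question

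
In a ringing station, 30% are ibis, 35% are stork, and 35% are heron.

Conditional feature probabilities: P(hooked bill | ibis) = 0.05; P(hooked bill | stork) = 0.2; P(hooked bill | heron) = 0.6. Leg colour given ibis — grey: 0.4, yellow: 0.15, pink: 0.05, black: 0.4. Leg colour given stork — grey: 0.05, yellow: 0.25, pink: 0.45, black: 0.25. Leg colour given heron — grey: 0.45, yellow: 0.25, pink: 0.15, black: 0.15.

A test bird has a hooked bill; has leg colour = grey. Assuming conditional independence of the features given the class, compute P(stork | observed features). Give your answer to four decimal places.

0.0337

ibis: 0.3 × 0.05 × 0.4 = 0.006
stork: 0.35 × 0.2 × 0.05 = 0.0035
heron: 0.35 × 0.6 × 0.45 = 0.0945
P(stork | x) = 0.0035 / 0.104 ≈ 0.0337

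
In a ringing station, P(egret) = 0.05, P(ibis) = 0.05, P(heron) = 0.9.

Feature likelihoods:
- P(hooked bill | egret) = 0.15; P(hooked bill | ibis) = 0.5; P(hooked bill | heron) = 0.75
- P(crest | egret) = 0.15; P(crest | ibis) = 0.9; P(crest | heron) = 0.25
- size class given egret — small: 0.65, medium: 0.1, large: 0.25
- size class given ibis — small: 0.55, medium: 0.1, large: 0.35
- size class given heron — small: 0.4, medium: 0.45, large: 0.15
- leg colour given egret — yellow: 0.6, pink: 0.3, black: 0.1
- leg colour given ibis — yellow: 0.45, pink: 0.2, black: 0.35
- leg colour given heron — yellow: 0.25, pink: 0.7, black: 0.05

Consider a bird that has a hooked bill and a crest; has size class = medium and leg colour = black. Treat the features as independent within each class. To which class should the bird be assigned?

egret: 0.05 × 0.15 × 0.15 × 0.1 × 0.1 = 0.00001125
ibis: 0.05 × 0.5 × 0.9 × 0.1 × 0.35 = 0.0007875
heron: 0.9 × 0.75 × 0.25 × 0.45 × 0.05 = 0.003796875
Highest score → heron.

heron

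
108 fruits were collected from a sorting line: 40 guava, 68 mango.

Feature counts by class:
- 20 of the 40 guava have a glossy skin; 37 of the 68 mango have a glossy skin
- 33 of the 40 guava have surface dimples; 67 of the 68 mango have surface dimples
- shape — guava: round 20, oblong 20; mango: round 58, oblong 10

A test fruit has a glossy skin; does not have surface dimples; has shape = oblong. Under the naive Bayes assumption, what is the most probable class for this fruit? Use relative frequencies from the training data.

guava

guava: (40/108) × (20/40) × (7/40) × (20/40) ≈ 0.0162037
mango: (68/108) × (37/68) × (1/68) × (10/68) ≈ 0.000740901
Highest score → guava.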